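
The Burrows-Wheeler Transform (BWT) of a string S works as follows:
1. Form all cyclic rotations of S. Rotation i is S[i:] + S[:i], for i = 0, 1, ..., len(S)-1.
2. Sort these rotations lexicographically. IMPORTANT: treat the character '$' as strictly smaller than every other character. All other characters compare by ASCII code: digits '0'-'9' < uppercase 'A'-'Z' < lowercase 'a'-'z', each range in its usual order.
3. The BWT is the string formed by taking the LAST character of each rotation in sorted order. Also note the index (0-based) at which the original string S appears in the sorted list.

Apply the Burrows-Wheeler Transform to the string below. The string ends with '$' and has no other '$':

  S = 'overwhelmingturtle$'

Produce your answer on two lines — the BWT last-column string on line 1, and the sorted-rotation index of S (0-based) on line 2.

All 19 rotations (rotation i = S[i:]+S[:i]):
  rot[0] = overwhelmingturtle$
  rot[1] = verwhelmingturtle$o
  rot[2] = erwhelmingturtle$ov
  rot[3] = rwhelmingturtle$ove
  rot[4] = whelmingturtle$over
  rot[5] = helmingturtle$overw
  rot[6] = elmingturtle$overwh
  rot[7] = lmingturtle$overwhe
  rot[8] = mingturtle$overwhel
  rot[9] = ingturtle$overwhelm
  rot[10] = ngturtle$overwhelmi
  rot[11] = gturtle$overwhelmin
  rot[12] = turtle$overwhelming
  rot[13] = urtle$overwhelmingt
  rot[14] = rtle$overwhelmingtu
  rot[15] = tle$overwhelmingtur
  rot[16] = le$overwhelmingturt
  rot[17] = e$overwhelmingturtl
  rot[18] = $overwhelmingturtle
Sorted (with $ < everything):
  sorted[0] = $overwhelmingturtle  (last char: 'e')
  sorted[1] = e$overwhelmingturtl  (last char: 'l')
  sorted[2] = elmingturtle$overwh  (last char: 'h')
  sorted[3] = erwhelmingturtle$ov  (last char: 'v')
  sorted[4] = gturtle$overwhelmin  (last char: 'n')
  sorted[5] = helmingturtle$overw  (last char: 'w')
  sorted[6] = ingturtle$overwhelm  (last char: 'm')
  sorted[7] = le$overwhelmingturt  (last char: 't')
  sorted[8] = lmingturtle$overwhe  (last char: 'e')
  sorted[9] = mingturtle$overwhel  (last char: 'l')
  sorted[10] = ngturtle$overwhelmi  (last char: 'i')
  sorted[11] = overwhelmingturtle$  (last char: '$')
  sorted[12] = rtle$overwhelmingtu  (last char: 'u')
  sorted[13] = rwhelmingturtle$ove  (last char: 'e')
  sorted[14] = tle$overwhelmingtur  (last char: 'r')
  sorted[15] = turtle$overwhelming  (last char: 'g')
  sorted[16] = urtle$overwhelmingt  (last char: 't')
  sorted[17] = verwhelmingturtle$o  (last char: 'o')
  sorted[18] = whelmingturtle$over  (last char: 'r')
Last column: elhvnwmteli$uergtor
Original string S is at sorted index 11

Answer: elhvnwmteli$uergtor
11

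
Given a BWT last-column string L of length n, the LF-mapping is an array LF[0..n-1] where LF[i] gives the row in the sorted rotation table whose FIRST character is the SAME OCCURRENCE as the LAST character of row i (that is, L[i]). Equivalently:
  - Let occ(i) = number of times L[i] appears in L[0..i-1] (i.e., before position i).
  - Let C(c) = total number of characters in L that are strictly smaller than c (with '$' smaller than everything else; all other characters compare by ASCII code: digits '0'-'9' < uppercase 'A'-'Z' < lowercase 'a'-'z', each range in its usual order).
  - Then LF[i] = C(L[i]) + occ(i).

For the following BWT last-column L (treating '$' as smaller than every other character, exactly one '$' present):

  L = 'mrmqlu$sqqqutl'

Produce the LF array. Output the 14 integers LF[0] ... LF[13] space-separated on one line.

Answer: 3 9 4 5 1 12 0 10 6 7 8 13 11 2

Derivation:
Char counts: '$':1, 'l':2, 'm':2, 'q':4, 'r':1, 's':1, 't':1, 'u':2
C (first-col start): C('$')=0, C('l')=1, C('m')=3, C('q')=5, C('r')=9, C('s')=10, C('t')=11, C('u')=12
L[0]='m': occ=0, LF[0]=C('m')+0=3+0=3
L[1]='r': occ=0, LF[1]=C('r')+0=9+0=9
L[2]='m': occ=1, LF[2]=C('m')+1=3+1=4
L[3]='q': occ=0, LF[3]=C('q')+0=5+0=5
L[4]='l': occ=0, LF[4]=C('l')+0=1+0=1
L[5]='u': occ=0, LF[5]=C('u')+0=12+0=12
L[6]='$': occ=0, LF[6]=C('$')+0=0+0=0
L[7]='s': occ=0, LF[7]=C('s')+0=10+0=10
L[8]='q': occ=1, LF[8]=C('q')+1=5+1=6
L[9]='q': occ=2, LF[9]=C('q')+2=5+2=7
L[10]='q': occ=3, LF[10]=C('q')+3=5+3=8
L[11]='u': occ=1, LF[11]=C('u')+1=12+1=13
L[12]='t': occ=0, LF[12]=C('t')+0=11+0=11
L[13]='l': occ=1, LF[13]=C('l')+1=1+1=2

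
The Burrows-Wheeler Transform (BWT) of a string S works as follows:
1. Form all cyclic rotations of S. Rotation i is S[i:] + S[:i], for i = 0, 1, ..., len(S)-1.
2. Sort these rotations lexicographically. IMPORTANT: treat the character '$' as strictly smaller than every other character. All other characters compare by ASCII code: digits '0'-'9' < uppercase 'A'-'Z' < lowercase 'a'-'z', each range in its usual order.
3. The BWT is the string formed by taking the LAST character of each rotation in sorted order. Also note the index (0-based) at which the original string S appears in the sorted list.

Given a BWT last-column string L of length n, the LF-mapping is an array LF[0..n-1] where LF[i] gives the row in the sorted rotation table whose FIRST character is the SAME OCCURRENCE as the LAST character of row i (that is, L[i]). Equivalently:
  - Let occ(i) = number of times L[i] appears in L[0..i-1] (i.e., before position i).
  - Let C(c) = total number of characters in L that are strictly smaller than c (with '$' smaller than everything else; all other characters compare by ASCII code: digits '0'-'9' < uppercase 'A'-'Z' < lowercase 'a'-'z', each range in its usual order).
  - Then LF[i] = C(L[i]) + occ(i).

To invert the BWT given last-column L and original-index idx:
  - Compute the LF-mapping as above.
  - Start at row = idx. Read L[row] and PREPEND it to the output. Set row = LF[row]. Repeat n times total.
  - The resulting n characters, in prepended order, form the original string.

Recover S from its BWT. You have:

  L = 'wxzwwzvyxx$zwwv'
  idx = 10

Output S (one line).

Answer: xxxvwzvzywzwww$

Derivation:
LF mapping: 3 8 12 4 5 13 1 11 9 10 0 14 6 7 2
Walk LF starting at row 10, prepending L[row]:
  step 1: row=10, L[10]='$', prepend. Next row=LF[10]=0
  step 2: row=0, L[0]='w', prepend. Next row=LF[0]=3
  step 3: row=3, L[3]='w', prepend. Next row=LF[3]=4
  step 4: row=4, L[4]='w', prepend. Next row=LF[4]=5
  step 5: row=5, L[5]='z', prepend. Next row=LF[5]=13
  step 6: row=13, L[13]='w', prepend. Next row=LF[13]=7
  step 7: row=7, L[7]='y', prepend. Next row=LF[7]=11
  step 8: row=11, L[11]='z', prepend. Next row=LF[11]=14
  step 9: row=14, L[14]='v', prepend. Next row=LF[14]=2
  step 10: row=2, L[2]='z', prepend. Next row=LF[2]=12
  step 11: row=12, L[12]='w', prepend. Next row=LF[12]=6
  step 12: row=6, L[6]='v', prepend. Next row=LF[6]=1
  step 13: row=1, L[1]='x', prepend. Next row=LF[1]=8
  step 14: row=8, L[8]='x', prepend. Next row=LF[8]=9
  step 15: row=9, L[9]='x', prepend. Next row=LF[9]=10
Reversed output: xxxvwzvzywzwww$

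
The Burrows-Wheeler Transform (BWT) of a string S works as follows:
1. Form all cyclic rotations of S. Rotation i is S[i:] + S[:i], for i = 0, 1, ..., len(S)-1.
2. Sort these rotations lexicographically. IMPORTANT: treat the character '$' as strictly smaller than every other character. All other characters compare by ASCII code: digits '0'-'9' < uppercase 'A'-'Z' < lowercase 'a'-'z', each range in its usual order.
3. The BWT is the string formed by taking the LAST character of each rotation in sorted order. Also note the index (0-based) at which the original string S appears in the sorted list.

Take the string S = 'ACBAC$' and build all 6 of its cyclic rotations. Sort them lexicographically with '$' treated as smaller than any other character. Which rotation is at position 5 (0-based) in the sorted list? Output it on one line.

Answer: CBAC$A

Derivation:
All 6 rotations (rotation i = S[i:]+S[:i]):
  rot[0] = ACBAC$
  rot[1] = CBAC$A
  rot[2] = BAC$AC
  rot[3] = AC$ACB
  rot[4] = C$ACBA
  rot[5] = $ACBAC
Sorted (with $ < everything):
  sorted[0] = $ACBAC
  sorted[1] = AC$ACB
  sorted[2] = ACBAC$
  sorted[3] = BAC$AC
  sorted[4] = C$ACBA
  sorted[5] = CBAC$A
sorted[5] = CBAC$A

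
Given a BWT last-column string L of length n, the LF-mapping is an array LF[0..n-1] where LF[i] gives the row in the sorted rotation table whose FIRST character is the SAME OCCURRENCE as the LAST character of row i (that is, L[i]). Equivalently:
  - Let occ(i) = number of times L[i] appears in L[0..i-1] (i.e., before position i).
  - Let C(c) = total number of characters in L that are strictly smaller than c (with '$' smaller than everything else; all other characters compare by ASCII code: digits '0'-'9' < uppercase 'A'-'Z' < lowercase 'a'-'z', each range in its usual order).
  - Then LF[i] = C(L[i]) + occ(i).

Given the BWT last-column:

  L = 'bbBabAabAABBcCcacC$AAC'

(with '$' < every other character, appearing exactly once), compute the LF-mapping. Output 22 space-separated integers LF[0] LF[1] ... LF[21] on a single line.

Char counts: '$':1, 'A':5, 'B':3, 'C':3, 'a':3, 'b':4, 'c':3
C (first-col start): C('$')=0, C('A')=1, C('B')=6, C('C')=9, C('a')=12, C('b')=15, C('c')=19
L[0]='b': occ=0, LF[0]=C('b')+0=15+0=15
L[1]='b': occ=1, LF[1]=C('b')+1=15+1=16
L[2]='B': occ=0, LF[2]=C('B')+0=6+0=6
L[3]='a': occ=0, LF[3]=C('a')+0=12+0=12
L[4]='b': occ=2, LF[4]=C('b')+2=15+2=17
L[5]='A': occ=0, LF[5]=C('A')+0=1+0=1
L[6]='a': occ=1, LF[6]=C('a')+1=12+1=13
L[7]='b': occ=3, LF[7]=C('b')+3=15+3=18
L[8]='A': occ=1, LF[8]=C('A')+1=1+1=2
L[9]='A': occ=2, LF[9]=C('A')+2=1+2=3
L[10]='B': occ=1, LF[10]=C('B')+1=6+1=7
L[11]='B': occ=2, LF[11]=C('B')+2=6+2=8
L[12]='c': occ=0, LF[12]=C('c')+0=19+0=19
L[13]='C': occ=0, LF[13]=C('C')+0=9+0=9
L[14]='c': occ=1, LF[14]=C('c')+1=19+1=20
L[15]='a': occ=2, LF[15]=C('a')+2=12+2=14
L[16]='c': occ=2, LF[16]=C('c')+2=19+2=21
L[17]='C': occ=1, LF[17]=C('C')+1=9+1=10
L[18]='$': occ=0, LF[18]=C('$')+0=0+0=0
L[19]='A': occ=3, LF[19]=C('A')+3=1+3=4
L[20]='A': occ=4, LF[20]=C('A')+4=1+4=5
L[21]='C': occ=2, LF[21]=C('C')+2=9+2=11

Answer: 15 16 6 12 17 1 13 18 2 3 7 8 19 9 20 14 21 10 0 4 5 11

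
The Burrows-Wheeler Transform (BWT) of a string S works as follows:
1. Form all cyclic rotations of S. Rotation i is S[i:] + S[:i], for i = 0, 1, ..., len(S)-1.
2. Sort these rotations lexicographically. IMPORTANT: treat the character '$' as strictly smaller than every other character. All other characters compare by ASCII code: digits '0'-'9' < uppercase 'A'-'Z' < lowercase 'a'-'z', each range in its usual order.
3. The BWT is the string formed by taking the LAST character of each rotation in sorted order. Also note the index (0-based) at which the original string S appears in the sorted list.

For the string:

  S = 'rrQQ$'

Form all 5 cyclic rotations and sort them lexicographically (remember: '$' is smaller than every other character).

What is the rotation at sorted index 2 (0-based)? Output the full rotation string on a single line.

Answer: QQ$rr

Derivation:
All 5 rotations (rotation i = S[i:]+S[:i]):
  rot[0] = rrQQ$
  rot[1] = rQQ$r
  rot[2] = QQ$rr
  rot[3] = Q$rrQ
  rot[4] = $rrQQ
Sorted (with $ < everything):
  sorted[0] = $rrQQ
  sorted[1] = Q$rrQ
  sorted[2] = QQ$rr
  sorted[3] = rQQ$r
  sorted[4] = rrQQ$
sorted[2] = QQ$rr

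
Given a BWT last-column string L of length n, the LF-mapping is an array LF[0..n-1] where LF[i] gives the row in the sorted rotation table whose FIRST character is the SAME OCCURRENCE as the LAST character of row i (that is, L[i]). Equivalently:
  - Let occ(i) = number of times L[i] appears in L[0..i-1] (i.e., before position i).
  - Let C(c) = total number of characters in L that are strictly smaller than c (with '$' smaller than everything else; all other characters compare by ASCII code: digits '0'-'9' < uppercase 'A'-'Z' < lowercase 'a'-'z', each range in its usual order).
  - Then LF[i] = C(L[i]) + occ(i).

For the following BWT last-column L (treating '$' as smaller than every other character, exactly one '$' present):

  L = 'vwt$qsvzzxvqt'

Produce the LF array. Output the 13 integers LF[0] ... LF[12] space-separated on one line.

Answer: 6 9 4 0 1 3 7 11 12 10 8 2 5

Derivation:
Char counts: '$':1, 'q':2, 's':1, 't':2, 'v':3, 'w':1, 'x':1, 'z':2
C (first-col start): C('$')=0, C('q')=1, C('s')=3, C('t')=4, C('v')=6, C('w')=9, C('x')=10, C('z')=11
L[0]='v': occ=0, LF[0]=C('v')+0=6+0=6
L[1]='w': occ=0, LF[1]=C('w')+0=9+0=9
L[2]='t': occ=0, LF[2]=C('t')+0=4+0=4
L[3]='$': occ=0, LF[3]=C('$')+0=0+0=0
L[4]='q': occ=0, LF[4]=C('q')+0=1+0=1
L[5]='s': occ=0, LF[5]=C('s')+0=3+0=3
L[6]='v': occ=1, LF[6]=C('v')+1=6+1=7
L[7]='z': occ=0, LF[7]=C('z')+0=11+0=11
L[8]='z': occ=1, LF[8]=C('z')+1=11+1=12
L[9]='x': occ=0, LF[9]=C('x')+0=10+0=10
L[10]='v': occ=2, LF[10]=C('v')+2=6+2=8
L[11]='q': occ=1, LF[11]=C('q')+1=1+1=2
L[12]='t': occ=1, LF[12]=C('t')+1=4+1=5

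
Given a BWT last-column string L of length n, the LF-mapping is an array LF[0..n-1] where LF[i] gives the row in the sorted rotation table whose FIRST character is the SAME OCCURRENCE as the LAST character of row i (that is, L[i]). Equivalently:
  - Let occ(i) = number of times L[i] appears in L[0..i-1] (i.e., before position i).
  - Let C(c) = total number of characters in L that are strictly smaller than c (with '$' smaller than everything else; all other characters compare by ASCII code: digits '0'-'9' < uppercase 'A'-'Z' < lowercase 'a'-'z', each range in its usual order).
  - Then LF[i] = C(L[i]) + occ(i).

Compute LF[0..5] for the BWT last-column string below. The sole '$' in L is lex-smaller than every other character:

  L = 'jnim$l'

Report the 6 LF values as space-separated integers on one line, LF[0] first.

Answer: 2 5 1 4 0 3

Derivation:
Char counts: '$':1, 'i':1, 'j':1, 'l':1, 'm':1, 'n':1
C (first-col start): C('$')=0, C('i')=1, C('j')=2, C('l')=3, C('m')=4, C('n')=5
L[0]='j': occ=0, LF[0]=C('j')+0=2+0=2
L[1]='n': occ=0, LF[1]=C('n')+0=5+0=5
L[2]='i': occ=0, LF[2]=C('i')+0=1+0=1
L[3]='m': occ=0, LF[3]=C('m')+0=4+0=4
L[4]='$': occ=0, LF[4]=C('$')+0=0+0=0
L[5]='l': occ=0, LF[5]=C('l')+0=3+0=3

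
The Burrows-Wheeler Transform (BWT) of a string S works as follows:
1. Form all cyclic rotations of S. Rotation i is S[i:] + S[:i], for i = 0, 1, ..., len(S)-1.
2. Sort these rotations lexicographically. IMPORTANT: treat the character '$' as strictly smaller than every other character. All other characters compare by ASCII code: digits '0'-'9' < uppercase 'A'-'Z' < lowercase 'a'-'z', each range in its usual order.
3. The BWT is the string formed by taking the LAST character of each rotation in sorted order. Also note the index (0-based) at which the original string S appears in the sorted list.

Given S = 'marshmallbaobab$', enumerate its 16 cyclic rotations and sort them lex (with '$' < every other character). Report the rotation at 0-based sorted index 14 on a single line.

All 16 rotations (rotation i = S[i:]+S[:i]):
  rot[0] = marshmallbaobab$
  rot[1] = arshmallbaobab$m
  rot[2] = rshmallbaobab$ma
  rot[3] = shmallbaobab$mar
  rot[4] = hmallbaobab$mars
  rot[5] = mallbaobab$marsh
  rot[6] = allbaobab$marshm
  rot[7] = llbaobab$marshma
  rot[8] = lbaobab$marshmal
  rot[9] = baobab$marshmall
  rot[10] = aobab$marshmallb
  rot[11] = obab$marshmallba
  rot[12] = bab$marshmallbao
  rot[13] = ab$marshmallbaob
  rot[14] = b$marshmallbaoba
  rot[15] = $marshmallbaobab
Sorted (with $ < everything):
  sorted[0] = $marshmallbaobab
  sorted[1] = ab$marshmallbaob
  sorted[2] = allbaobab$marshm
  sorted[3] = aobab$marshmallb
  sorted[4] = arshmallbaobab$m
  sorted[5] = b$marshmallbaoba
  sorted[6] = bab$marshmallbao
  sorted[7] = baobab$marshmall
  sorted[8] = hmallbaobab$mars
  sorted[9] = lbaobab$marshmal
  sorted[10] = llbaobab$marshma
  sorted[11] = mallbaobab$marsh
  sorted[12] = marshmallbaobab$
  sorted[13] = obab$marshmallba
  sorted[14] = rshmallbaobab$ma
  sorted[15] = shmallbaobab$mar
sorted[14] = rshmallbaobab$ma

Answer: rshmallbaobab$ma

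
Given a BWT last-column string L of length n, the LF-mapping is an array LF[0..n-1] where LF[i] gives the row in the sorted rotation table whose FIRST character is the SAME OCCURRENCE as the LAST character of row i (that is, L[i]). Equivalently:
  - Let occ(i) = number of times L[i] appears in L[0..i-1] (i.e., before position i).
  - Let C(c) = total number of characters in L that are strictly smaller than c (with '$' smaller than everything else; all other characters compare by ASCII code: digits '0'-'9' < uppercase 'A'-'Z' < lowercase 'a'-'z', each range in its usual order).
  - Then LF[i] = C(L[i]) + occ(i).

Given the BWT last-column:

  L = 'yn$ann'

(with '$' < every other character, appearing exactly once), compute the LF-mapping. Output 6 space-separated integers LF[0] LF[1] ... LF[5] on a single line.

Char counts: '$':1, 'a':1, 'n':3, 'y':1
C (first-col start): C('$')=0, C('a')=1, C('n')=2, C('y')=5
L[0]='y': occ=0, LF[0]=C('y')+0=5+0=5
L[1]='n': occ=0, LF[1]=C('n')+0=2+0=2
L[2]='$': occ=0, LF[2]=C('$')+0=0+0=0
L[3]='a': occ=0, LF[3]=C('a')+0=1+0=1
L[4]='n': occ=1, LF[4]=C('n')+1=2+1=3
L[5]='n': occ=2, LF[5]=C('n')+2=2+2=4

Answer: 5 2 0 1 3 4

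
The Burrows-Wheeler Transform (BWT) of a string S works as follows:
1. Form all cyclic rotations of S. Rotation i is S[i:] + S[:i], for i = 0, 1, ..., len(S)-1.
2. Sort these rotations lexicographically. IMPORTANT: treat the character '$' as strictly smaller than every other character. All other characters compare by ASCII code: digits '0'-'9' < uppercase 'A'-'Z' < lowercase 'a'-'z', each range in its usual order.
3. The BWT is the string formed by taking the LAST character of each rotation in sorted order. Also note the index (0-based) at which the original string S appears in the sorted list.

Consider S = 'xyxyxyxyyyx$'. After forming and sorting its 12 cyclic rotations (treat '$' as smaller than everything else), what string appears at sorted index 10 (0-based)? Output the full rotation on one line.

All 12 rotations (rotation i = S[i:]+S[:i]):
  rot[0] = xyxyxyxyyyx$
  rot[1] = yxyxyxyyyx$x
  rot[2] = xyxyxyyyx$xy
  rot[3] = yxyxyyyx$xyx
  rot[4] = xyxyyyx$xyxy
  rot[5] = yxyyyx$xyxyx
  rot[6] = xyyyx$xyxyxy
  rot[7] = yyyx$xyxyxyx
  rot[8] = yyx$xyxyxyxy
  rot[9] = yx$xyxyxyxyy
  rot[10] = x$xyxyxyxyyy
  rot[11] = $xyxyxyxyyyx
Sorted (with $ < everything):
  sorted[0] = $xyxyxyxyyyx
  sorted[1] = x$xyxyxyxyyy
  sorted[2] = xyxyxyxyyyx$
  sorted[3] = xyxyxyyyx$xy
  sorted[4] = xyxyyyx$xyxy
  sorted[5] = xyyyx$xyxyxy
  sorted[6] = yx$xyxyxyxyy
  sorted[7] = yxyxyxyyyx$x
  sorted[8] = yxyxyyyx$xyx
  sorted[9] = yxyyyx$xyxyx
  sorted[10] = yyx$xyxyxyxy
  sorted[11] = yyyx$xyxyxyx
sorted[10] = yyx$xyxyxyxy

Answer: yyx$xyxyxyxy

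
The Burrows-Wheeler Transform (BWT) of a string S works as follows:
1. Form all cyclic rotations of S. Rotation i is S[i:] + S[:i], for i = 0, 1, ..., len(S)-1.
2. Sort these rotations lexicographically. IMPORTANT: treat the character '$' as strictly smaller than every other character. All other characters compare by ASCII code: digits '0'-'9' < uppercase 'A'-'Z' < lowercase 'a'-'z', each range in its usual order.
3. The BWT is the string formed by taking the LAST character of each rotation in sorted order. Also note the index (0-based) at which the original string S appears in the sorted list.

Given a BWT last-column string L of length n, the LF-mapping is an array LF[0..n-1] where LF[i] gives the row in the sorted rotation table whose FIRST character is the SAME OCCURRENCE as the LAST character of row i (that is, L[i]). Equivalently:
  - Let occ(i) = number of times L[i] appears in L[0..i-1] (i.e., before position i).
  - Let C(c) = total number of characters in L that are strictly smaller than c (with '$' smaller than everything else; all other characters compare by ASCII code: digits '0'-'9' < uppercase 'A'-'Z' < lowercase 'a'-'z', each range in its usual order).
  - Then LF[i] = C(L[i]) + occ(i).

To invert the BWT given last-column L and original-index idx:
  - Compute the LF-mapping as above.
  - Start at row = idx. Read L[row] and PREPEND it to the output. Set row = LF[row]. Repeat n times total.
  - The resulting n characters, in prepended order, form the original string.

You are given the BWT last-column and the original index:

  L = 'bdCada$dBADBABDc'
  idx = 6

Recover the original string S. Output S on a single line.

LF mapping: 11 13 6 9 14 10 0 15 3 1 7 4 2 5 8 12
Walk LF starting at row 6, prepending L[row]:
  step 1: row=6, L[6]='$', prepend. Next row=LF[6]=0
  step 2: row=0, L[0]='b', prepend. Next row=LF[0]=11
  step 3: row=11, L[11]='B', prepend. Next row=LF[11]=4
  step 4: row=4, L[4]='d', prepend. Next row=LF[4]=14
  step 5: row=14, L[14]='D', prepend. Next row=LF[14]=8
  step 6: row=8, L[8]='B', prepend. Next row=LF[8]=3
  step 7: row=3, L[3]='a', prepend. Next row=LF[3]=9
  step 8: row=9, L[9]='A', prepend. Next row=LF[9]=1
  step 9: row=1, L[1]='d', prepend. Next row=LF[1]=13
  step 10: row=13, L[13]='B', prepend. Next row=LF[13]=5
  step 11: row=5, L[5]='a', prepend. Next row=LF[5]=10
  step 12: row=10, L[10]='D', prepend. Next row=LF[10]=7
  step 13: row=7, L[7]='d', prepend. Next row=LF[7]=15
  step 14: row=15, L[15]='c', prepend. Next row=LF[15]=12
  step 15: row=12, L[12]='A', prepend. Next row=LF[12]=2
  step 16: row=2, L[2]='C', prepend. Next row=LF[2]=6
Reversed output: CAcdDaBdAaBDdBb$

Answer: CAcdDaBdAaBDdBb$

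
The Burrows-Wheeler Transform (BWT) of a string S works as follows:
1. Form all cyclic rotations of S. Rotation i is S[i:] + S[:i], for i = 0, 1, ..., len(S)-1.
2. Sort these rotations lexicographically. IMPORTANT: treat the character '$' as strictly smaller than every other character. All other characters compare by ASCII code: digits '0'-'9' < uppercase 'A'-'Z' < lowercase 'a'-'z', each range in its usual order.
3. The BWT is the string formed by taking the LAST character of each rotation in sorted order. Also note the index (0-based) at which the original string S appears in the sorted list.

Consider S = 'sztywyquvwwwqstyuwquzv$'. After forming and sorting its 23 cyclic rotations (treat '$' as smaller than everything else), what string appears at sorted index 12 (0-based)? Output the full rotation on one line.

All 23 rotations (rotation i = S[i:]+S[:i]):
  rot[0] = sztywyquvwwwqstyuwquzv$
  rot[1] = ztywyquvwwwqstyuwquzv$s
  rot[2] = tywyquvwwwqstyuwquzv$sz
  rot[3] = ywyquvwwwqstyuwquzv$szt
  rot[4] = wyquvwwwqstyuwquzv$szty
  rot[5] = yquvwwwqstyuwquzv$sztyw
  rot[6] = quvwwwqstyuwquzv$sztywy
  rot[7] = uvwwwqstyuwquzv$sztywyq
  rot[8] = vwwwqstyuwquzv$sztywyqu
  rot[9] = wwwqstyuwquzv$sztywyquv
  rot[10] = wwqstyuwquzv$sztywyquvw
  rot[11] = wqstyuwquzv$sztywyquvww
  rot[12] = qstyuwquzv$sztywyquvwww
  rot[13] = styuwquzv$sztywyquvwwwq
  rot[14] = tyuwquzv$sztywyquvwwwqs
  rot[15] = yuwquzv$sztywyquvwwwqst
  rot[16] = uwquzv$sztywyquvwwwqsty
  rot[17] = wquzv$sztywyquvwwwqstyu
  rot[18] = quzv$sztywyquvwwwqstyuw
  rot[19] = uzv$sztywyquvwwwqstyuwq
  rot[20] = zv$sztywyquvwwwqstyuwqu
  rot[21] = v$sztywyquvwwwqstyuwquz
  rot[22] = $sztywyquvwwwqstyuwquzv
Sorted (with $ < everything):
  sorted[0] = $sztywyquvwwwqstyuwquzv
  sorted[1] = qstyuwquzv$sztywyquvwww
  sorted[2] = quvwwwqstyuwquzv$sztywy
  sorted[3] = quzv$sztywyquvwwwqstyuw
  sorted[4] = styuwquzv$sztywyquvwwwq
  sorted[5] = sztywyquvwwwqstyuwquzv$
  sorted[6] = tyuwquzv$sztywyquvwwwqs
  sorted[7] = tywyquvwwwqstyuwquzv$sz
  sorted[8] = uvwwwqstyuwquzv$sztywyq
  sorted[9] = uwquzv$sztywyquvwwwqsty
  sorted[10] = uzv$sztywyquvwwwqstyuwq
  sorted[11] = v$sztywyquvwwwqstyuwquz
  sorted[12] = vwwwqstyuwquzv$sztywyqu
  sorted[13] = wqstyuwquzv$sztywyquvww
  sorted[14] = wquzv$sztywyquvwwwqstyu
  sorted[15] = wwqstyuwquzv$sztywyquvw
  sorted[16] = wwwqstyuwquzv$sztywyquv
  sorted[17] = wyquvwwwqstyuwquzv$szty
  sorted[18] = yquvwwwqstyuwquzv$sztyw
  sorted[19] = yuwquzv$sztywyquvwwwqst
  sorted[20] = ywyquvwwwqstyuwquzv$szt
  sorted[21] = ztywyquvwwwqstyuwquzv$s
  sorted[22] = zv$sztywyquvwwwqstyuwqu
sorted[12] = vwwwqstyuwquzv$sztywyqu

Answer: vwwwqstyuwquzv$sztywyqu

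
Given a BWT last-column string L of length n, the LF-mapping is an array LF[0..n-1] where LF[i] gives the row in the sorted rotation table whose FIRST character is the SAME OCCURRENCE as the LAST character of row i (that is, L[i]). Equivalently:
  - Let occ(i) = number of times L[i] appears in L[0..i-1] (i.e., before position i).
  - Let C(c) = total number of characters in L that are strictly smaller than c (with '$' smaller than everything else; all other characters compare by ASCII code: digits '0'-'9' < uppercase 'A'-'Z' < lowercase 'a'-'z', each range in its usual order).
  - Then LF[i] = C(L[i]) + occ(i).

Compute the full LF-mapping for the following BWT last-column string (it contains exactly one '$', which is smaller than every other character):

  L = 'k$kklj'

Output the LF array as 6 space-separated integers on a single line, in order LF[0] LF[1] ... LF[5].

Char counts: '$':1, 'j':1, 'k':3, 'l':1
C (first-col start): C('$')=0, C('j')=1, C('k')=2, C('l')=5
L[0]='k': occ=0, LF[0]=C('k')+0=2+0=2
L[1]='$': occ=0, LF[1]=C('$')+0=0+0=0
L[2]='k': occ=1, LF[2]=C('k')+1=2+1=3
L[3]='k': occ=2, LF[3]=C('k')+2=2+2=4
L[4]='l': occ=0, LF[4]=C('l')+0=5+0=5
L[5]='j': occ=0, LF[5]=C('j')+0=1+0=1

Answer: 2 0 3 4 5 1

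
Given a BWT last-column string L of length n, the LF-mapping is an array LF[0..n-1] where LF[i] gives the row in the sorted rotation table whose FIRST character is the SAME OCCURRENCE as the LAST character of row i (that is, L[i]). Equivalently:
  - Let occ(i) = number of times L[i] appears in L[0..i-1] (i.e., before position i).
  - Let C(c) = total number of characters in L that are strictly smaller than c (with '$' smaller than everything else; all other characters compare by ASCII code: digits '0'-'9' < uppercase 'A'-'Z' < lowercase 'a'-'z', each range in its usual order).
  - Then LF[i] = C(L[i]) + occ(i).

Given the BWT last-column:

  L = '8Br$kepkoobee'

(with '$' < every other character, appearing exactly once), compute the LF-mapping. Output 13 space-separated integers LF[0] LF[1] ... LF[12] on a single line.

Char counts: '$':1, '8':1, 'B':1, 'b':1, 'e':3, 'k':2, 'o':2, 'p':1, 'r':1
C (first-col start): C('$')=0, C('8')=1, C('B')=2, C('b')=3, C('e')=4, C('k')=7, C('o')=9, C('p')=11, C('r')=12
L[0]='8': occ=0, LF[0]=C('8')+0=1+0=1
L[1]='B': occ=0, LF[1]=C('B')+0=2+0=2
L[2]='r': occ=0, LF[2]=C('r')+0=12+0=12
L[3]='$': occ=0, LF[3]=C('$')+0=0+0=0
L[4]='k': occ=0, LF[4]=C('k')+0=7+0=7
L[5]='e': occ=0, LF[5]=C('e')+0=4+0=4
L[6]='p': occ=0, LF[6]=C('p')+0=11+0=11
L[7]='k': occ=1, LF[7]=C('k')+1=7+1=8
L[8]='o': occ=0, LF[8]=C('o')+0=9+0=9
L[9]='o': occ=1, LF[9]=C('o')+1=9+1=10
L[10]='b': occ=0, LF[10]=C('b')+0=3+0=3
L[11]='e': occ=1, LF[11]=C('e')+1=4+1=5
L[12]='e': occ=2, LF[12]=C('e')+2=4+2=6

Answer: 1 2 12 0 7 4 11 8 9 10 3 5 6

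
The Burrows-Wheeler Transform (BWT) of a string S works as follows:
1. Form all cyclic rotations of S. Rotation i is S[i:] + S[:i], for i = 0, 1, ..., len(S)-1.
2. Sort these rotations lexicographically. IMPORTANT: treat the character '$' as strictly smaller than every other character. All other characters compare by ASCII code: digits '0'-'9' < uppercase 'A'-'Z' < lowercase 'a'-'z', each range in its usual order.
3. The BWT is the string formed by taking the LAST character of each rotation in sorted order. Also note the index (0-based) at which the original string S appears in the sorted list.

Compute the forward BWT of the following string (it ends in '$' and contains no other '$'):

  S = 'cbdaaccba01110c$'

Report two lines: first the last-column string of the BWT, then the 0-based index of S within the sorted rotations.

All 16 rotations (rotation i = S[i:]+S[:i]):
  rot[0] = cbdaaccba01110c$
  rot[1] = bdaaccba01110c$c
  rot[2] = daaccba01110c$cb
  rot[3] = aaccba01110c$cbd
  rot[4] = accba01110c$cbda
  rot[5] = ccba01110c$cbdaa
  rot[6] = cba01110c$cbdaac
  rot[7] = ba01110c$cbdaacc
  rot[8] = a01110c$cbdaaccb
  rot[9] = 01110c$cbdaaccba
  rot[10] = 1110c$cbdaaccba0
  rot[11] = 110c$cbdaaccba01
  rot[12] = 10c$cbdaaccba011
  rot[13] = 0c$cbdaaccba0111
  rot[14] = c$cbdaaccba01110
  rot[15] = $cbdaaccba01110c
Sorted (with $ < everything):
  sorted[0] = $cbdaaccba01110c  (last char: 'c')
  sorted[1] = 01110c$cbdaaccba  (last char: 'a')
  sorted[2] = 0c$cbdaaccba0111  (last char: '1')
  sorted[3] = 10c$cbdaaccba011  (last char: '1')
  sorted[4] = 110c$cbdaaccba01  (last char: '1')
  sorted[5] = 1110c$cbdaaccba0  (last char: '0')
  sorted[6] = a01110c$cbdaaccb  (last char: 'b')
  sorted[7] = aaccba01110c$cbd  (last char: 'd')
  sorted[8] = accba01110c$cbda  (last char: 'a')
  sorted[9] = ba01110c$cbdaacc  (last char: 'c')
  sorted[10] = bdaaccba01110c$c  (last char: 'c')
  sorted[11] = c$cbdaaccba01110  (last char: '0')
  sorted[12] = cba01110c$cbdaac  (last char: 'c')
  sorted[13] = cbdaaccba01110c$  (last char: '$')
  sorted[14] = ccba01110c$cbdaa  (last char: 'a')
  sorted[15] = daaccba01110c$cb  (last char: 'b')
Last column: ca1110bdacc0c$ab
Original string S is at sorted index 13

Answer: ca1110bdacc0c$ab
13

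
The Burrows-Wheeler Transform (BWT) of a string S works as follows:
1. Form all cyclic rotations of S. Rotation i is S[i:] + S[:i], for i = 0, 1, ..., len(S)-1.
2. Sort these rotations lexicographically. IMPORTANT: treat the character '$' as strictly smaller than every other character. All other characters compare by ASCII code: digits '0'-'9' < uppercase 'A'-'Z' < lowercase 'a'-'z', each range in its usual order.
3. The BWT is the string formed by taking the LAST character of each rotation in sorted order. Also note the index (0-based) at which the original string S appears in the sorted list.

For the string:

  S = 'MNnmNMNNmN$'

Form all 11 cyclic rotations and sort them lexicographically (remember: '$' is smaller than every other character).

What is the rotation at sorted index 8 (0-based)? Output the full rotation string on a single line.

Answer: mN$MNnmNMNN

Derivation:
All 11 rotations (rotation i = S[i:]+S[:i]):
  rot[0] = MNnmNMNNmN$
  rot[1] = NnmNMNNmN$M
  rot[2] = nmNMNNmN$MN
  rot[3] = mNMNNmN$MNn
  rot[4] = NMNNmN$MNnm
  rot[5] = MNNmN$MNnmN
  rot[6] = NNmN$MNnmNM
  rot[7] = NmN$MNnmNMN
  rot[8] = mN$MNnmNMNN
  rot[9] = N$MNnmNMNNm
  rot[10] = $MNnmNMNNmN
Sorted (with $ < everything):
  sorted[0] = $MNnmNMNNmN
  sorted[1] = MNNmN$MNnmN
  sorted[2] = MNnmNMNNmN$
  sorted[3] = N$MNnmNMNNm
  sorted[4] = NMNNmN$MNnm
  sorted[5] = NNmN$MNnmNM
  sorted[6] = NmN$MNnmNMN
  sorted[7] = NnmNMNNmN$M
  sorted[8] = mN$MNnmNMNN
  sorted[9] = mNMNNmN$MNn
  sorted[10] = nmNMNNmN$MN
sorted[8] = mN$MNnmNMNN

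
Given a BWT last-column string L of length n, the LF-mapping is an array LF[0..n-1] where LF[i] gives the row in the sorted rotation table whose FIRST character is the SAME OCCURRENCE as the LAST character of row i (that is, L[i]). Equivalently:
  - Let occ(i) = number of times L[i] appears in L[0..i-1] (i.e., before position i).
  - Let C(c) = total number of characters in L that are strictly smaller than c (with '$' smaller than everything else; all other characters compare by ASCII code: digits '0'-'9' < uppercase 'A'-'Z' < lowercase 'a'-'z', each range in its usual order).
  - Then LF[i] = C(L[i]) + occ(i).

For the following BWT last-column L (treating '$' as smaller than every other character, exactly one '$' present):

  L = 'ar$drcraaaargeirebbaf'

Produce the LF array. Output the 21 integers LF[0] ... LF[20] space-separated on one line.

Answer: 1 16 0 10 17 9 18 2 3 4 5 19 14 11 15 20 12 7 8 6 13

Derivation:
Char counts: '$':1, 'a':6, 'b':2, 'c':1, 'd':1, 'e':2, 'f':1, 'g':1, 'i':1, 'r':5
C (first-col start): C('$')=0, C('a')=1, C('b')=7, C('c')=9, C('d')=10, C('e')=11, C('f')=13, C('g')=14, C('i')=15, C('r')=16
L[0]='a': occ=0, LF[0]=C('a')+0=1+0=1
L[1]='r': occ=0, LF[1]=C('r')+0=16+0=16
L[2]='$': occ=0, LF[2]=C('$')+0=0+0=0
L[3]='d': occ=0, LF[3]=C('d')+0=10+0=10
L[4]='r': occ=1, LF[4]=C('r')+1=16+1=17
L[5]='c': occ=0, LF[5]=C('c')+0=9+0=9
L[6]='r': occ=2, LF[6]=C('r')+2=16+2=18
L[7]='a': occ=1, LF[7]=C('a')+1=1+1=2
L[8]='a': occ=2, LF[8]=C('a')+2=1+2=3
L[9]='a': occ=3, LF[9]=C('a')+3=1+3=4
L[10]='a': occ=4, LF[10]=C('a')+4=1+4=5
L[11]='r': occ=3, LF[11]=C('r')+3=16+3=19
L[12]='g': occ=0, LF[12]=C('g')+0=14+0=14
L[13]='e': occ=0, LF[13]=C('e')+0=11+0=11
L[14]='i': occ=0, LF[14]=C('i')+0=15+0=15
L[15]='r': occ=4, LF[15]=C('r')+4=16+4=20
L[16]='e': occ=1, LF[16]=C('e')+1=11+1=12
L[17]='b': occ=0, LF[17]=C('b')+0=7+0=7
L[18]='b': occ=1, LF[18]=C('b')+1=7+1=8
L[19]='a': occ=5, LF[19]=C('a')+5=1+5=6
L[20]='f': occ=0, LF[20]=C('f')+0=13+0=13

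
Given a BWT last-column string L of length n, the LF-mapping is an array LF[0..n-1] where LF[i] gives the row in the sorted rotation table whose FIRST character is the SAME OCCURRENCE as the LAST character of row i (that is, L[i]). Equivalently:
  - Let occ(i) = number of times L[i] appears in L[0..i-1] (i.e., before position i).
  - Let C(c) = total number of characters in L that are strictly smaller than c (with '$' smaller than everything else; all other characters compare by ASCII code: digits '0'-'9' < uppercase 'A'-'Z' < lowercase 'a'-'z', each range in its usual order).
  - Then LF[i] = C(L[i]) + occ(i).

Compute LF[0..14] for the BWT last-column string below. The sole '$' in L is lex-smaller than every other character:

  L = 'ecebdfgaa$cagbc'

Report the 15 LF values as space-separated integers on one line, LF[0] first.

Answer: 10 6 11 4 9 12 13 1 2 0 7 3 14 5 8

Derivation:
Char counts: '$':1, 'a':3, 'b':2, 'c':3, 'd':1, 'e':2, 'f':1, 'g':2
C (first-col start): C('$')=0, C('a')=1, C('b')=4, C('c')=6, C('d')=9, C('e')=10, C('f')=12, C('g')=13
L[0]='e': occ=0, LF[0]=C('e')+0=10+0=10
L[1]='c': occ=0, LF[1]=C('c')+0=6+0=6
L[2]='e': occ=1, LF[2]=C('e')+1=10+1=11
L[3]='b': occ=0, LF[3]=C('b')+0=4+0=4
L[4]='d': occ=0, LF[4]=C('d')+0=9+0=9
L[5]='f': occ=0, LF[5]=C('f')+0=12+0=12
L[6]='g': occ=0, LF[6]=C('g')+0=13+0=13
L[7]='a': occ=0, LF[7]=C('a')+0=1+0=1
L[8]='a': occ=1, LF[8]=C('a')+1=1+1=2
L[9]='$': occ=0, LF[9]=C('$')+0=0+0=0
L[10]='c': occ=1, LF[10]=C('c')+1=6+1=7
L[11]='a': occ=2, LF[11]=C('a')+2=1+2=3
L[12]='g': occ=1, LF[12]=C('g')+1=13+1=14
L[13]='b': occ=1, LF[13]=C('b')+1=4+1=5
L[14]='c': occ=2, LF[14]=C('c')+2=6+2=8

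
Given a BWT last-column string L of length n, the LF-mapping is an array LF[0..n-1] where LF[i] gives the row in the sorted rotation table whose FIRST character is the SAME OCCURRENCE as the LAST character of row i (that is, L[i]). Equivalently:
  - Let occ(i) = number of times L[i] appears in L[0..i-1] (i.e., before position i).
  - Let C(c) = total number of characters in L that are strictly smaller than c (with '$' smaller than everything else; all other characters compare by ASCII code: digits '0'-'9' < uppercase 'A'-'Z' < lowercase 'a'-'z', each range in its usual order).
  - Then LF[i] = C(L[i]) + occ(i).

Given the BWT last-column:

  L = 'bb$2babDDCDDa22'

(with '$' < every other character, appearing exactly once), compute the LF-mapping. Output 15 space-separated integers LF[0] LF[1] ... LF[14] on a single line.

Char counts: '$':1, '2':3, 'C':1, 'D':4, 'a':2, 'b':4
C (first-col start): C('$')=0, C('2')=1, C('C')=4, C('D')=5, C('a')=9, C('b')=11
L[0]='b': occ=0, LF[0]=C('b')+0=11+0=11
L[1]='b': occ=1, LF[1]=C('b')+1=11+1=12
L[2]='$': occ=0, LF[2]=C('$')+0=0+0=0
L[3]='2': occ=0, LF[3]=C('2')+0=1+0=1
L[4]='b': occ=2, LF[4]=C('b')+2=11+2=13
L[5]='a': occ=0, LF[5]=C('a')+0=9+0=9
L[6]='b': occ=3, LF[6]=C('b')+3=11+3=14
L[7]='D': occ=0, LF[7]=C('D')+0=5+0=5
L[8]='D': occ=1, LF[8]=C('D')+1=5+1=6
L[9]='C': occ=0, LF[9]=C('C')+0=4+0=4
L[10]='D': occ=2, LF[10]=C('D')+2=5+2=7
L[11]='D': occ=3, LF[11]=C('D')+3=5+3=8
L[12]='a': occ=1, LF[12]=C('a')+1=9+1=10
L[13]='2': occ=1, LF[13]=C('2')+1=1+1=2
L[14]='2': occ=2, LF[14]=C('2')+2=1+2=3

Answer: 11 12 0 1 13 9 14 5 6 4 7 8 10 2 3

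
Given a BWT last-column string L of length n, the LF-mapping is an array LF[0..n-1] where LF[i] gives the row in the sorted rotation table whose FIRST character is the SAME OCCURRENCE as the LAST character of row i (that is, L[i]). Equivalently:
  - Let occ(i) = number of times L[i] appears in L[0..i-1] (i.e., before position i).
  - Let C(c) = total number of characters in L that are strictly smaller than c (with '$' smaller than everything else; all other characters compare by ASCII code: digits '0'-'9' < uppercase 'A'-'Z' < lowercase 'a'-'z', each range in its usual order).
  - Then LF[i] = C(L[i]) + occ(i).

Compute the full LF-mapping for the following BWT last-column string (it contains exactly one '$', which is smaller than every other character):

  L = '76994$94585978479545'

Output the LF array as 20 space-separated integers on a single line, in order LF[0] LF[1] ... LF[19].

Answer: 10 9 15 16 1 0 17 2 5 13 6 18 11 14 3 12 19 7 4 8

Derivation:
Char counts: '$':1, '4':4, '5':4, '6':1, '7':3, '8':2, '9':5
C (first-col start): C('$')=0, C('4')=1, C('5')=5, C('6')=9, C('7')=10, C('8')=13, C('9')=15
L[0]='7': occ=0, LF[0]=C('7')+0=10+0=10
L[1]='6': occ=0, LF[1]=C('6')+0=9+0=9
L[2]='9': occ=0, LF[2]=C('9')+0=15+0=15
L[3]='9': occ=1, LF[3]=C('9')+1=15+1=16
L[4]='4': occ=0, LF[4]=C('4')+0=1+0=1
L[5]='$': occ=0, LF[5]=C('$')+0=0+0=0
L[6]='9': occ=2, LF[6]=C('9')+2=15+2=17
L[7]='4': occ=1, LF[7]=C('4')+1=1+1=2
L[8]='5': occ=0, LF[8]=C('5')+0=5+0=5
L[9]='8': occ=0, LF[9]=C('8')+0=13+0=13
L[10]='5': occ=1, LF[10]=C('5')+1=5+1=6
L[11]='9': occ=3, LF[11]=C('9')+3=15+3=18
L[12]='7': occ=1, LF[12]=C('7')+1=10+1=11
L[13]='8': occ=1, LF[13]=C('8')+1=13+1=14
L[14]='4': occ=2, LF[14]=C('4')+2=1+2=3
L[15]='7': occ=2, LF[15]=C('7')+2=10+2=12
L[16]='9': occ=4, LF[16]=C('9')+4=15+4=19
L[17]='5': occ=2, LF[17]=C('5')+2=5+2=7
L[18]='4': occ=3, LF[18]=C('4')+3=1+3=4
L[19]='5': occ=3, LF[19]=C('5')+3=5+3=8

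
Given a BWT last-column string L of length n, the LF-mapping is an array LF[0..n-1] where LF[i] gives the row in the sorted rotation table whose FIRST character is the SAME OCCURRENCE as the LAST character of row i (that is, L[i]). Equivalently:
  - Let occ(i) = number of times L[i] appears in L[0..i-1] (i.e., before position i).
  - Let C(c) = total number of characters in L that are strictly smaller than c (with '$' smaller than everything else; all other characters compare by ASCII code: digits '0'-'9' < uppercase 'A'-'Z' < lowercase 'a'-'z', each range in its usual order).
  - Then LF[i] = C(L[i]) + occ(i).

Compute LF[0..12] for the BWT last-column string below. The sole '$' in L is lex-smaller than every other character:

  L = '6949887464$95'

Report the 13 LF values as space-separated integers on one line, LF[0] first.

Answer: 5 10 1 11 8 9 7 2 6 3 0 12 4

Derivation:
Char counts: '$':1, '4':3, '5':1, '6':2, '7':1, '8':2, '9':3
C (first-col start): C('$')=0, C('4')=1, C('5')=4, C('6')=5, C('7')=7, C('8')=8, C('9')=10
L[0]='6': occ=0, LF[0]=C('6')+0=5+0=5
L[1]='9': occ=0, LF[1]=C('9')+0=10+0=10
L[2]='4': occ=0, LF[2]=C('4')+0=1+0=1
L[3]='9': occ=1, LF[3]=C('9')+1=10+1=11
L[4]='8': occ=0, LF[4]=C('8')+0=8+0=8
L[5]='8': occ=1, LF[5]=C('8')+1=8+1=9
L[6]='7': occ=0, LF[6]=C('7')+0=7+0=7
L[7]='4': occ=1, LF[7]=C('4')+1=1+1=2
L[8]='6': occ=1, LF[8]=C('6')+1=5+1=6
L[9]='4': occ=2, LF[9]=C('4')+2=1+2=3
L[10]='$': occ=0, LF[10]=C('$')+0=0+0=0
L[11]='9': occ=2, LF[11]=C('9')+2=10+2=12
L[12]='5': occ=0, LF[12]=C('5')+0=4+0=4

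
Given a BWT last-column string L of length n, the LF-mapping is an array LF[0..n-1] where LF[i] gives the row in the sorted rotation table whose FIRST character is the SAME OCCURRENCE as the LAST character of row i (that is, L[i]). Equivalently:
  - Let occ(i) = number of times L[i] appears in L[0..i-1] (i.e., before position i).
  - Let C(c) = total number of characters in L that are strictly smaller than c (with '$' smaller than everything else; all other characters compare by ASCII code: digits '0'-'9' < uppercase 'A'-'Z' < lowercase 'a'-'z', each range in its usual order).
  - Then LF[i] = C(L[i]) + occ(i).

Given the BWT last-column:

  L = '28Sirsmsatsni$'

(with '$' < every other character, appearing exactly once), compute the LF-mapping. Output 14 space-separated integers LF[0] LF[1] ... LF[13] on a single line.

Char counts: '$':1, '2':1, '8':1, 'S':1, 'a':1, 'i':2, 'm':1, 'n':1, 'r':1, 's':3, 't':1
C (first-col start): C('$')=0, C('2')=1, C('8')=2, C('S')=3, C('a')=4, C('i')=5, C('m')=7, C('n')=8, C('r')=9, C('s')=10, C('t')=13
L[0]='2': occ=0, LF[0]=C('2')+0=1+0=1
L[1]='8': occ=0, LF[1]=C('8')+0=2+0=2
L[2]='S': occ=0, LF[2]=C('S')+0=3+0=3
L[3]='i': occ=0, LF[3]=C('i')+0=5+0=5
L[4]='r': occ=0, LF[4]=C('r')+0=9+0=9
L[5]='s': occ=0, LF[5]=C('s')+0=10+0=10
L[6]='m': occ=0, LF[6]=C('m')+0=7+0=7
L[7]='s': occ=1, LF[7]=C('s')+1=10+1=11
L[8]='a': occ=0, LF[8]=C('a')+0=4+0=4
L[9]='t': occ=0, LF[9]=C('t')+0=13+0=13
L[10]='s': occ=2, LF[10]=C('s')+2=10+2=12
L[11]='n': occ=0, LF[11]=C('n')+0=8+0=8
L[12]='i': occ=1, LF[12]=C('i')+1=5+1=6
L[13]='$': occ=0, LF[13]=C('$')+0=0+0=0

Answer: 1 2 3 5 9 10 7 11 4 13 12 8 6 0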